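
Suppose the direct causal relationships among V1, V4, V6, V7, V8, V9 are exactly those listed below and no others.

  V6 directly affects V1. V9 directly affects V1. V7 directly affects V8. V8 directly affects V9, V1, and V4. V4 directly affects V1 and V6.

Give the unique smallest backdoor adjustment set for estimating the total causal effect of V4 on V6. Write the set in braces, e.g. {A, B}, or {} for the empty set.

{}

Variables eligible for adjustment (non-descendants of V4, excluding V4 and V6): {V7, V8, V9}.
Backdoor paths from V4 to V6:
  P1: V4 <- V8 -> V9 -> V1 <- V6
  P2: V4 <- V8 -> V1 <- V6
Each backdoor path contains an unconditioned collider, so every path is already blocked with the empty conditioning set:
  P1: blocked at collider V1 (neither it nor any descendant is in the conditioning set).
  P2: blocked at collider V1 (neither it nor any descendant is in the conditioning set).
The empty set is therefore the unique smallest valid set.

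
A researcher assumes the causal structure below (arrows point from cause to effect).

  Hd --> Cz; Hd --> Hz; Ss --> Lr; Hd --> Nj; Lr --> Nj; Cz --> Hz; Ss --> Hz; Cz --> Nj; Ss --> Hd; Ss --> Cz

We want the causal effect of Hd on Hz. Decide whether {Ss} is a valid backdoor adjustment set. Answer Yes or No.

Yes

Backdoor paths from Hd to Hz (paths whose first edge points into Hd):
  P1: Hd <- Ss -> Lr -> Nj <- Cz -> Hz
  P2: Hd <- Ss -> Cz -> Hz
  P3: Hd <- Ss -> Hz
Condition 1 (no descendant of Hd in the set): holds — descendants of Hd are {Cz, Hz, Nj}; none are in {Ss}.
Condition 2 (every backdoor path blocked by {Ss}):
  P1: blocked at fork node Ss ∈ conditioning set.
  P2: blocked at fork node Ss ∈ conditioning set.
  P3: blocked at fork node Ss ∈ conditioning set.
{Ss} satisfies the backdoor criterion.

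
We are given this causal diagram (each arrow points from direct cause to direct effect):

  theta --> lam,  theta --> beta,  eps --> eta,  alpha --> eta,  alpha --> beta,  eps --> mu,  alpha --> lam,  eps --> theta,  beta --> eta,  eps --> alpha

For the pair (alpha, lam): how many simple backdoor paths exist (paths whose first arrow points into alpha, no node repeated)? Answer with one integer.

2

A backdoor path from alpha to lam is any simple undirected path whose first edge points into alpha (i.e. leaves alpha via a parent).
Parents of alpha: {eps}.
Enumerating:
  P1: alpha <- eps -> theta -> lam
  P2: alpha <- eps -> eta <- beta <- theta -> lam
That exhausts the simple backdoor paths. Count: 2.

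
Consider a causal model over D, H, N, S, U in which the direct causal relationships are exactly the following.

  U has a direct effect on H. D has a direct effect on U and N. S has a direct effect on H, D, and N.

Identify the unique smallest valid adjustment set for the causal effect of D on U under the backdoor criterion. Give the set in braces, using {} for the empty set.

Variables eligible for adjustment (non-descendants of D, excluding D and U): {S}.
Backdoor paths from D to U:
  P1: D <- S -> H <- U
Each backdoor path contains an unconditioned collider, so every path is already blocked with the empty conditioning set:
  P1: blocked at collider H (neither it nor any descendant is in the conditioning set).
The empty set is therefore the unique smallest valid set.

{}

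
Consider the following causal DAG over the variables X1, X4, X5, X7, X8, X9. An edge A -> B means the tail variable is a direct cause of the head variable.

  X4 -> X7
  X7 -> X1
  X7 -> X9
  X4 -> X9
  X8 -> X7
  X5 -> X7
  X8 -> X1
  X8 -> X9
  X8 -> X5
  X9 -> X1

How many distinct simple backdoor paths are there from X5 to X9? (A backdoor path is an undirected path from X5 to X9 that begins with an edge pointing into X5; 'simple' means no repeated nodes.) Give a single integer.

A backdoor path from X5 to X9 is any simple undirected path whose first edge points into X5 (i.e. leaves X5 via a parent).
Parents of X5: {X8}.
Enumerating:
  P1: X5 <- X8 -> X7 <- X4 -> X9
  P2: X5 <- X8 -> X7 -> X9
  P3: X5 <- X8 -> X7 -> X1 <- X9
  P4: X5 <- X8 -> X9
  P5: X5 <- X8 -> X1 <- X7 <- X4 -> X9
  P6: X5 <- X8 -> X1 <- X7 -> X9
  P7: X5 <- X8 -> X1 <- X9
That exhausts the simple backdoor paths. Count: 7.

7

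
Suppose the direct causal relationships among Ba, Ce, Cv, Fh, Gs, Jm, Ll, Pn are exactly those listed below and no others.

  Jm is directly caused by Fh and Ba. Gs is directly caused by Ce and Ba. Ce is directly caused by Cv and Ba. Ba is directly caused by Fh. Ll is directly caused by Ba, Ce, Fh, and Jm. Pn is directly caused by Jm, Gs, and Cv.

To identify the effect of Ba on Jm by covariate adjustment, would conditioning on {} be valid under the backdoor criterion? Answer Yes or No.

Backdoor paths from Ba to Jm (paths whose first edge points into Ba):
  P1: Ba <- Fh -> Jm
  P2: Ba <- Fh -> Ll <- Ce <- Cv -> Pn <- Jm
  P3: Ba <- Fh -> Ll <- Ce -> Gs -> Pn <- Jm
  P4: Ba <- Fh -> Ll <- Jm
Condition 1 (no descendant of Ba in the set): holds — descendants of Ba are {Ce, Gs, Jm, Ll, Pn}; none are in {}.
Condition 2 (every backdoor path blocked by {}):
  P1: open — no interior node is in the conditioning set.
  P2: blocked at collider Ll (neither it nor any descendant is in the conditioning set).
  P3: blocked at collider Ll (neither it nor any descendant is in the conditioning set).
  P4: blocked at collider Ll (neither it nor any descendant is in the conditioning set).
{} does not satisfy the backdoor criterion.

No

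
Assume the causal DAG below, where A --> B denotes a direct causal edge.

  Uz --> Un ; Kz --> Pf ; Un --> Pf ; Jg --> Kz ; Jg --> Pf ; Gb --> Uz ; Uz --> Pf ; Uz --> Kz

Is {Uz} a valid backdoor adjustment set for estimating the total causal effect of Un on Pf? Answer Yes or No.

Backdoor paths from Un to Pf (paths whose first edge points into Un):
  P1: Un <- Uz -> Kz <- Jg -> Pf
  P2: Un <- Uz -> Kz -> Pf
  P3: Un <- Uz -> Pf
Condition 1 (no descendant of Un in the set): holds — descendants of Un are {Pf}; none are in {Uz}.
Condition 2 (every backdoor path blocked by {Uz}):
  P1: blocked at fork node Uz ∈ conditioning set.
  P2: blocked at fork node Uz ∈ conditioning set.
  P3: blocked at fork node Uz ∈ conditioning set.
{Uz} satisfies the backdoor criterion.

Yes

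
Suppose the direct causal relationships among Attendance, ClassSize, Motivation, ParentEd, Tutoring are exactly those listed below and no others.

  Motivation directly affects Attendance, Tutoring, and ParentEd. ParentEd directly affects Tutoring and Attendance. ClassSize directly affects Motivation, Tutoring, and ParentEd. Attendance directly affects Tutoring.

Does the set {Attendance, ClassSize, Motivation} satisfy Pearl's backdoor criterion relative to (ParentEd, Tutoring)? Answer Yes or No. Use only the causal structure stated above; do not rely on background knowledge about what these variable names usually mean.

Backdoor paths from ParentEd to Tutoring (paths whose first edge points into ParentEd):
  P1: ParentEd <- ClassSize -> Motivation -> Attendance -> Tutoring
  P2: ParentEd <- ClassSize -> Motivation -> Tutoring
  P3: ParentEd <- ClassSize -> Tutoring
  P4: ParentEd <- Motivation <- ClassSize -> Tutoring
  P5: ParentEd <- Motivation -> Attendance -> Tutoring
  P6: ParentEd <- Motivation -> Tutoring
Condition 1 (no descendant of ParentEd in the set): FAILS — Attendance is a descendant of ParentEd.
Condition 2 (every backdoor path blocked by {Attendance, ClassSize, Motivation}):
  P1: blocked at fork node ClassSize ∈ conditioning set.
  P2: blocked at fork node ClassSize ∈ conditioning set.
  P3: blocked at fork node ClassSize ∈ conditioning set.
  P4: blocked at chain node Motivation ∈ conditioning set.
  P5: blocked at fork node Motivation ∈ conditioning set.
  P6: blocked at fork node Motivation ∈ conditioning set.
{Attendance, ClassSize, Motivation} does not satisfy the backdoor criterion.

No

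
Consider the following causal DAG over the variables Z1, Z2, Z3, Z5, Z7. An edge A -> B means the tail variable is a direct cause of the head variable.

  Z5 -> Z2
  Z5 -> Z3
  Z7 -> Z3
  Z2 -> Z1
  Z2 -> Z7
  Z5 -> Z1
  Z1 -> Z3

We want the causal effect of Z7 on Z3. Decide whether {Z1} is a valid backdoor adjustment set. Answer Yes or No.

Backdoor paths from Z7 to Z3 (paths whose first edge points into Z7):
  P1: Z7 <- Z2 <- Z5 -> Z1 -> Z3
  P2: Z7 <- Z2 <- Z5 -> Z3
  P3: Z7 <- Z2 -> Z1 <- Z5 -> Z3
  P4: Z7 <- Z2 -> Z1 -> Z3
Condition 1 (no descendant of Z7 in the set): holds — descendants of Z7 are {Z3}; none are in {Z1}.
Condition 2 (every backdoor path blocked by {Z1}):
  P1: blocked at chain node Z1 ∈ conditioning set.
  P2: open — no interior node is in the conditioning set.
  P3: open — collider(s) Z1 are conditioned on (or have a conditioned descendant) and no non-collider on the path is in the set.
  P4: blocked at chain node Z1 ∈ conditioning set.
{Z1} does not satisfy the backdoor criterion.

No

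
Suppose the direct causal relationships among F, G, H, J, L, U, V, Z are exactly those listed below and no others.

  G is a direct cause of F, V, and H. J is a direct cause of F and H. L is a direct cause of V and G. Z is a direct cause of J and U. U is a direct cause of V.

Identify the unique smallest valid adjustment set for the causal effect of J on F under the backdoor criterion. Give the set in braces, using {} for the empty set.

{}

Variables eligible for adjustment (non-descendants of J, excluding J and F): {G, L, U, V, Z}.
Backdoor paths from J to F:
  P1: J <- Z -> U -> V <- L -> G -> F
  P2: J <- Z -> U -> V <- G -> F
Each backdoor path contains an unconditioned collider, so every path is already blocked with the empty conditioning set:
  P1: blocked at collider V (neither it nor any descendant is in the conditioning set).
  P2: blocked at collider V (neither it nor any descendant is in the conditioning set).
The empty set is therefore the unique smallest valid set.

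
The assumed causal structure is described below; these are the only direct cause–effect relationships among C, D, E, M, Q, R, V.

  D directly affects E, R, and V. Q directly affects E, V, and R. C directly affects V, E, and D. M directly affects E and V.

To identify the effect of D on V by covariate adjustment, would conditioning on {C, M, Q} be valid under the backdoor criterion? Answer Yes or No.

Yes

Backdoor paths from D to V (paths whose first edge points into D):
  P1: D <- C -> V
  P2: D <- C -> E <- Q -> V
  P3: D <- C -> E <- M -> V
Condition 1 (no descendant of D in the set): holds — descendants of D are {E, R, V}; none are in {C, M, Q}.
Condition 2 (every backdoor path blocked by {C, M, Q}):
  P1: blocked at fork node C ∈ conditioning set.
  P2: blocked at fork node C ∈ conditioning set.
  P3: blocked at fork node C ∈ conditioning set.
{C, M, Q} satisfies the backdoor criterion.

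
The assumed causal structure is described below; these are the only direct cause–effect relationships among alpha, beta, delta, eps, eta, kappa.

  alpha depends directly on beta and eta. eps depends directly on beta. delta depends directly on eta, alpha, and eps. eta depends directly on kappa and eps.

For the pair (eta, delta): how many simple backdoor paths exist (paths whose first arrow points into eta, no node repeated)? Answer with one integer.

A backdoor path from eta to delta is any simple undirected path whose first edge points into eta (i.e. leaves eta via a parent).
Parents of eta: {eps, kappa}.
Enumerating:
  P1: eta <- eps <- beta -> alpha -> delta
  P2: eta <- eps -> delta
That exhausts the simple backdoor paths. Count: 2.

2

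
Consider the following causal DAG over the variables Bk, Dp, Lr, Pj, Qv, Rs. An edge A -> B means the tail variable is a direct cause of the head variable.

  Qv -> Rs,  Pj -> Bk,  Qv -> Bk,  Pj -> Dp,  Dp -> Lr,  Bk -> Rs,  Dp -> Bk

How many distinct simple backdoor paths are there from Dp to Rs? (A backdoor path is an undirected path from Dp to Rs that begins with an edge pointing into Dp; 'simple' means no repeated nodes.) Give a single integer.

2

A backdoor path from Dp to Rs is any simple undirected path whose first edge points into Dp (i.e. leaves Dp via a parent).
Parents of Dp: {Pj}.
Enumerating:
  P1: Dp <- Pj -> Bk <- Qv -> Rs
  P2: Dp <- Pj -> Bk -> Rs
That exhausts the simple backdoor paths. Count: 2.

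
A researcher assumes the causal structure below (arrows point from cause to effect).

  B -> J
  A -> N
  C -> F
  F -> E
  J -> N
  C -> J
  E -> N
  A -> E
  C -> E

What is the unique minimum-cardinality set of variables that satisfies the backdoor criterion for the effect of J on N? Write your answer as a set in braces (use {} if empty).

{C}

Variables eligible for adjustment (non-descendants of J, excluding J and N): {A, B, C, E, F}.
Backdoor paths from J to N:
  P1: J <- C -> F -> E <- A -> N
  P2: J <- C -> F -> E -> N
  P3: J <- C -> E <- A -> N
  P4: J <- C -> E -> N
The empty set is not sufficient: P2 (J <- C -> F -> E -> N) has no collider blocking it and no conditioned non-collider, so it is open.
Try {C}:
  P1: blocked at fork node C ∈ conditioning set.
  P2: blocked at fork node C ∈ conditioning set.
  P3: blocked at fork node C ∈ conditioning set.
  P4: blocked at fork node C ∈ conditioning set.
{C} contains no descendant of J and blocks every backdoor path.
No other singleton works — e.g. {B} leaves P2 open — so {C} is the unique smallest valid adjustment set.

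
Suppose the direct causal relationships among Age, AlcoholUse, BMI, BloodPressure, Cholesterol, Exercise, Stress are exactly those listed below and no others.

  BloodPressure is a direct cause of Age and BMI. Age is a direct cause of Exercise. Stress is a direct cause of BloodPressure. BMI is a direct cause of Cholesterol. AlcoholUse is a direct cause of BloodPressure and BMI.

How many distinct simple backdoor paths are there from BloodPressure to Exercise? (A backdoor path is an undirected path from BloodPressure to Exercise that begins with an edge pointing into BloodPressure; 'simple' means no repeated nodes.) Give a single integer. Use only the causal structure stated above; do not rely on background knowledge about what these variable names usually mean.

0

A backdoor path from BloodPressure to Exercise is any simple undirected path whose first edge points into BloodPressure (i.e. leaves BloodPressure via a parent).
Parents of BloodPressure: {AlcoholUse, Stress}.
No simple path from any parent of BloodPressure reaches Exercise without revisiting BloodPressure, so there are no backdoor paths.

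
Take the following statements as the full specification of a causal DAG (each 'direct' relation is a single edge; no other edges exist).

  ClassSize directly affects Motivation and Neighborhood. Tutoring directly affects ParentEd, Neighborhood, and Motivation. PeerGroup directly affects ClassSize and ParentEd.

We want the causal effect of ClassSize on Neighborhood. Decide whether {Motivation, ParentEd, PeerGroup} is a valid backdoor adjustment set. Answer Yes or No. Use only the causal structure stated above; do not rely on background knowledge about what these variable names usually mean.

No

Backdoor paths from ClassSize to Neighborhood (paths whose first edge points into ClassSize):
  P1: ClassSize <- PeerGroup -> ParentEd <- Tutoring -> Neighborhood
Condition 1 (no descendant of ClassSize in the set): FAILS — Motivation is a descendant of ClassSize.
Condition 2 (every backdoor path blocked by {Motivation, ParentEd, PeerGroup}):
  P1: blocked at fork node PeerGroup ∈ conditioning set.
{Motivation, ParentEd, PeerGroup} does not satisfy the backdoor criterion.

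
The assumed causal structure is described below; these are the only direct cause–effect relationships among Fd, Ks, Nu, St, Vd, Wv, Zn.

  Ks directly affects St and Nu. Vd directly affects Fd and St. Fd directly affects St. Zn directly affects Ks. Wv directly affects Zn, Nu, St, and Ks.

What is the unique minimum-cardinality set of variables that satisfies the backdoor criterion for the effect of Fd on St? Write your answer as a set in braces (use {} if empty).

{Vd}

Variables eligible for adjustment (non-descendants of Fd, excluding Fd and St): {Ks, Nu, Vd, Wv, Zn}.
Backdoor paths from Fd to St:
  P1: Fd <- Vd -> St
The empty set is not sufficient: P1 (Fd <- Vd -> St) has no collider blocking it and no conditioned non-collider, so it is open.
Try {Vd}:
  P1: blocked at fork node Vd ∈ conditioning set.
{Vd} contains no descendant of Fd and blocks every backdoor path.
No other singleton works — e.g. {Wv} leaves P1 open — so {Vd} is the unique smallest valid adjustment set.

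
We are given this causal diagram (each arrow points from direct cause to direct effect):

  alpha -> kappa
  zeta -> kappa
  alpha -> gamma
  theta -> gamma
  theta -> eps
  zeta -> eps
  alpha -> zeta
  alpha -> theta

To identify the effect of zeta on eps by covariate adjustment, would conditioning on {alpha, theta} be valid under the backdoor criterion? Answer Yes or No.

Yes

Backdoor paths from zeta to eps (paths whose first edge points into zeta):
  P1: zeta <- alpha -> theta -> eps
  P2: zeta <- alpha -> gamma <- theta -> eps
Condition 1 (no descendant of zeta in the set): holds — descendants of zeta are {eps, kappa}; none are in {alpha, theta}.
Condition 2 (every backdoor path blocked by {alpha, theta}):
  P1: blocked at fork node alpha ∈ conditioning set.
  P2: blocked at fork node alpha ∈ conditioning set.
{alpha, theta} satisfies the backdoor criterion.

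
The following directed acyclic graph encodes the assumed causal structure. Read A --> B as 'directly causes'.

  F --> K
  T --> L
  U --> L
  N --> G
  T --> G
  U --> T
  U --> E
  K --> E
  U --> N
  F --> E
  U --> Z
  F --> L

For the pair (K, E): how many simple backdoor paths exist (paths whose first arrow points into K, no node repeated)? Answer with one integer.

4

A backdoor path from K to E is any simple undirected path whose first edge points into K (i.e. leaves K via a parent).
Parents of K: {F}.
Enumerating:
  P1: K <- F -> L <- U -> E
  P2: K <- F -> L <- T <- U -> E
  P3: K <- F -> L <- T -> G <- N <- U -> E
  P4: K <- F -> E
That exhausts the simple backdoor paths. Count: 4.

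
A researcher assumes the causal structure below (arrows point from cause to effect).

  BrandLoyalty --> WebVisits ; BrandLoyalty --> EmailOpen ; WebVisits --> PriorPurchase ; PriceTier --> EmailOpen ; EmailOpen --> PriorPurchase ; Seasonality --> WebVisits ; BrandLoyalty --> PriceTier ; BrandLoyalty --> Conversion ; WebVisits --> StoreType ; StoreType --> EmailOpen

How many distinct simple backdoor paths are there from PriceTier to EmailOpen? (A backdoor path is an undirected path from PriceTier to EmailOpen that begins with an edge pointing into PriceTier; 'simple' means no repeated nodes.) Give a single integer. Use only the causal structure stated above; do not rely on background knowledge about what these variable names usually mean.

3

A backdoor path from PriceTier to EmailOpen is any simple undirected path whose first edge points into PriceTier (i.e. leaves PriceTier via a parent).
Parents of PriceTier: {BrandLoyalty}.
Enumerating:
  P1: PriceTier <- BrandLoyalty -> WebVisits -> StoreType -> EmailOpen
  P2: PriceTier <- BrandLoyalty -> WebVisits -> PriorPurchase <- EmailOpen
  P3: PriceTier <- BrandLoyalty -> EmailOpen
That exhausts the simple backdoor paths. Count: 3.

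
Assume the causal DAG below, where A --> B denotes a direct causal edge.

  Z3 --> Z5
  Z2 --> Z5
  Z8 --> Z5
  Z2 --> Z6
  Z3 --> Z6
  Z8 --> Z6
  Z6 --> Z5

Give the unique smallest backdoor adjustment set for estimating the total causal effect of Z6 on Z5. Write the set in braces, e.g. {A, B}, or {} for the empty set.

Variables eligible for adjustment (non-descendants of Z6, excluding Z6 and Z5): {Z2, Z3, Z8}.
Backdoor paths from Z6 to Z5:
  P1: Z6 <- Z8 -> Z5
  P2: Z6 <- Z2 -> Z5
  P3: Z6 <- Z3 -> Z5
The empty set is not sufficient: P1 (Z6 <- Z8 -> Z5) has no collider blocking it and no conditioned non-collider, so it is open.
Try {Z2, Z3, Z8}:
  P1: blocked at fork node Z8 ∈ conditioning set.
  P2: blocked at fork node Z2 ∈ conditioning set.
  P3: blocked at fork node Z3 ∈ conditioning set.
{Z2, Z3, Z8} contains no descendant of Z6 and blocks every backdoor path.
Every element of {Z2, Z3, Z8} is needed (dropping Z2 leaves P2 open; dropping Z3 leaves P3 open; dropping Z8 leaves P1 open), so no proper subset is valid.
Among all size-3 subsets of the eligible variables, only {Z2, Z3, Z8} blocks every backdoor path, so it is the unique smallest valid adjustment set.

{Z2, Z3, Z8}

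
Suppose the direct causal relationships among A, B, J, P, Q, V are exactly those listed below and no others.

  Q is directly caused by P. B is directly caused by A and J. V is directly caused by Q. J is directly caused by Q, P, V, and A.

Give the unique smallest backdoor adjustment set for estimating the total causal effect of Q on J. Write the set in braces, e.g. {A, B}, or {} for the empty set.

{P}

Variables eligible for adjustment (non-descendants of Q, excluding Q and J): {A, P}.
Backdoor paths from Q to J:
  P1: Q <- P -> J
The empty set is not sufficient: P1 (Q <- P -> J) has no collider blocking it and no conditioned non-collider, so it is open.
Try {P}:
  P1: blocked at fork node P ∈ conditioning set.
{P} contains no descendant of Q and blocks every backdoor path.
No other singleton works — e.g. {A} leaves P1 open — so {P} is the unique smallest valid adjustment set.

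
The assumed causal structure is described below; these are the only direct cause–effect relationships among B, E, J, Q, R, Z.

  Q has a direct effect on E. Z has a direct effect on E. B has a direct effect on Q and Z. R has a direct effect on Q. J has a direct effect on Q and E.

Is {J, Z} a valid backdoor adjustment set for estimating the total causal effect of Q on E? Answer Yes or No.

Backdoor paths from Q to E (paths whose first edge points into Q):
  P1: Q <- J -> E
  P2: Q <- B -> Z -> E
Condition 1 (no descendant of Q in the set): holds — descendants of Q are {E}; none are in {J, Z}.
Condition 2 (every backdoor path blocked by {J, Z}):
  P1: blocked at fork node J ∈ conditioning set.
  P2: blocked at chain node Z ∈ conditioning set.
{J, Z} satisfies the backdoor criterion.

Yes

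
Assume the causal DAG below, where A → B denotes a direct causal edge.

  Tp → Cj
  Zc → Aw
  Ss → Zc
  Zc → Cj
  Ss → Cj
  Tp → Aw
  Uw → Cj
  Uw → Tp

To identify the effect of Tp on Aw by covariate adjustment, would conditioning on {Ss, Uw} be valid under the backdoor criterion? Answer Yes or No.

Yes

Backdoor paths from Tp to Aw (paths whose first edge points into Tp):
  P1: Tp <- Uw -> Cj <- Ss -> Zc -> Aw
  P2: Tp <- Uw -> Cj <- Zc -> Aw
Condition 1 (no descendant of Tp in the set): holds — descendants of Tp are {Aw, Cj}; none are in {Ss, Uw}.
Condition 2 (every backdoor path blocked by {Ss, Uw}):
  P1: blocked at fork node Uw ∈ conditioning set.
  P2: blocked at fork node Uw ∈ conditioning set.
{Ss, Uw} satisfies the backdoor criterion.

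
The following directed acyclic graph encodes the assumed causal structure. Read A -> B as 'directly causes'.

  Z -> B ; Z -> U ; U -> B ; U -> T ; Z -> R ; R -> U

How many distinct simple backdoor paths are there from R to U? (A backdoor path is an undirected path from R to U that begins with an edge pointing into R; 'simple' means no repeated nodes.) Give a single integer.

A backdoor path from R to U is any simple undirected path whose first edge points into R (i.e. leaves R via a parent).
Parents of R: {Z}.
Enumerating:
  P1: R <- Z -> U
  P2: R <- Z -> B <- U
That exhausts the simple backdoor paths. Count: 2.

2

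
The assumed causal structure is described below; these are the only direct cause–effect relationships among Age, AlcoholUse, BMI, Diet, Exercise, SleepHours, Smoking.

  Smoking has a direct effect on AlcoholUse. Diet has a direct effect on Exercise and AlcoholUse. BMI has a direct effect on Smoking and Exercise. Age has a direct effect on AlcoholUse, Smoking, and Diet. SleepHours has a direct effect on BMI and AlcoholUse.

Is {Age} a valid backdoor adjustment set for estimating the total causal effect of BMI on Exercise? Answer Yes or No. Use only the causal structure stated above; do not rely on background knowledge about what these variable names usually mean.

Yes

Backdoor paths from BMI to Exercise (paths whose first edge points into BMI):
  P1: BMI <- SleepHours -> AlcoholUse <- Age -> Diet -> Exercise
  P2: BMI <- SleepHours -> AlcoholUse <- Smoking <- Age -> Diet -> Exercise
  P3: BMI <- SleepHours -> AlcoholUse <- Diet -> Exercise
Condition 1 (no descendant of BMI in the set): holds — descendants of BMI are {AlcoholUse, Exercise, Smoking}; none are in {Age}.
Condition 2 (every backdoor path blocked by {Age}):
  P1: blocked at collider AlcoholUse (neither it nor any descendant is in the conditioning set).
  P2: blocked at collider AlcoholUse (neither it nor any descendant is in the conditioning set).
  P3: blocked at collider AlcoholUse (neither it nor any descendant is in the conditioning set).
{Age} satisfies the backdoor criterion.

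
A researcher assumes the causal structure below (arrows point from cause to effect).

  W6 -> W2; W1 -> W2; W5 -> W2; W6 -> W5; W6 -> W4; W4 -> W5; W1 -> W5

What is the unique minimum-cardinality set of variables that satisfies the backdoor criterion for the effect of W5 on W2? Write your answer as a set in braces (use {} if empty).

{W1, W6}

Variables eligible for adjustment (non-descendants of W5, excluding W5 and W2): {W1, W4, W6}.
Backdoor paths from W5 to W2:
  P1: W5 <- W6 -> W2
  P2: W5 <- W4 <- W6 -> W2
  P3: W5 <- W1 -> W2
The empty set is not sufficient: P1 (W5 <- W6 -> W2) has no collider blocking it and no conditioned non-collider, so it is open.
Try {W1, W6}:
  P1: blocked at fork node W6 ∈ conditioning set.
  P2: blocked at fork node W6 ∈ conditioning set.
  P3: blocked at fork node W1 ∈ conditioning set.
{W1, W6} contains no descendant of W5 and blocks every backdoor path.
Every element of {W1, W6} is needed (dropping W1 leaves P3 open; dropping W6 leaves P1 open), so no proper subset is valid.
Among all size-2 subsets of the eligible variables, only {W1, W6} blocks every backdoor path, so it is the unique smallest valid adjustment set.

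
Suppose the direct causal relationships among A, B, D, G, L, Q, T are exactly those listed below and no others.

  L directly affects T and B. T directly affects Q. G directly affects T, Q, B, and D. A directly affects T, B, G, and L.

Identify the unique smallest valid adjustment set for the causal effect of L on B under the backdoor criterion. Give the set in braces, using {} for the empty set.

{A}

Variables eligible for adjustment (non-descendants of L, excluding L and B): {A, D, G}.
Backdoor paths from L to B:
  P1: L <- A -> G -> B
  P2: L <- A -> T <- G -> B
  P3: L <- A -> T -> Q <- G -> B
  P4: L <- A -> B
The empty set is not sufficient: P1 (L <- A -> G -> B) has no collider blocking it and no conditioned non-collider, so it is open.
Try {A}:
  P1: blocked at fork node A ∈ conditioning set.
  P2: blocked at fork node A ∈ conditioning set.
  P3: blocked at fork node A ∈ conditioning set.
  P4: blocked at fork node A ∈ conditioning set.
{A} contains no descendant of L and blocks every backdoor path.
No other singleton works — e.g. {G} leaves P4 open — so {A} is the unique smallest valid adjustment set.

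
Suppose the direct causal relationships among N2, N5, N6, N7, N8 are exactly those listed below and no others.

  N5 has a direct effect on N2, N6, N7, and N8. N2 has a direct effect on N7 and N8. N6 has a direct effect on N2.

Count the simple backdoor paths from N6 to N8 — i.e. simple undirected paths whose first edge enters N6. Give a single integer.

A backdoor path from N6 to N8 is any simple undirected path whose first edge points into N6 (i.e. leaves N6 via a parent).
Parents of N6: {N5}.
Enumerating:
  P1: N6 <- N5 -> N2 -> N8
  P2: N6 <- N5 -> N8
  P3: N6 <- N5 -> N7 <- N2 -> N8
That exhausts the simple backdoor paths. Count: 3.

3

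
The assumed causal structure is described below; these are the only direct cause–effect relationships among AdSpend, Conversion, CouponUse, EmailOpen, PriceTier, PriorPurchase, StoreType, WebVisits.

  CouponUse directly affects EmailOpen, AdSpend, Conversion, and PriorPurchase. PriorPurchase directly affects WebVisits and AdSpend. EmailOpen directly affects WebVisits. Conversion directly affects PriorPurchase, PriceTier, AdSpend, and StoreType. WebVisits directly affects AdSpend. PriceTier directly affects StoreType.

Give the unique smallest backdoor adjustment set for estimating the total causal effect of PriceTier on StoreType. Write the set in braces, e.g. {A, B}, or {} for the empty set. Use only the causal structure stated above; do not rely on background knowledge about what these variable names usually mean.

Variables eligible for adjustment (non-descendants of PriceTier, excluding PriceTier and StoreType): {AdSpend, Conversion, CouponUse, EmailOpen, PriorPurchase, WebVisits}.
Backdoor paths from PriceTier to StoreType:
  P1: PriceTier <- Conversion -> StoreType
The empty set is not sufficient: P1 (PriceTier <- Conversion -> StoreType) has no collider blocking it and no conditioned non-collider, so it is open.
Try {Conversion}:
  P1: blocked at fork node Conversion ∈ conditioning set.
{Conversion} contains no descendant of PriceTier and blocks every backdoor path.
No other singleton works — e.g. {CouponUse} leaves P1 open — so {Conversion} is the unique smallest valid adjustment set.

{Conversion}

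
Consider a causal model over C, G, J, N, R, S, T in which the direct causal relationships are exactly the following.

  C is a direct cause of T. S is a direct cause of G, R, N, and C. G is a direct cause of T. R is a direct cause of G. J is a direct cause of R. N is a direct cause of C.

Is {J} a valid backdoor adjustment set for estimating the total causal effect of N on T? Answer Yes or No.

Backdoor paths from N to T (paths whose first edge points into N):
  P1: N <- S -> R -> G -> T
  P2: N <- S -> G -> T
  P3: N <- S -> C -> T
Condition 1 (no descendant of N in the set): holds — descendants of N are {C, T}; none are in {J}.
Condition 2 (every backdoor path blocked by {J}):
  P1: open — no interior node is in the conditioning set.
  P2: open — no interior node is in the conditioning set.
  P3: open — no interior node is in the conditioning set.
{J} does not satisfy the backdoor criterion.

No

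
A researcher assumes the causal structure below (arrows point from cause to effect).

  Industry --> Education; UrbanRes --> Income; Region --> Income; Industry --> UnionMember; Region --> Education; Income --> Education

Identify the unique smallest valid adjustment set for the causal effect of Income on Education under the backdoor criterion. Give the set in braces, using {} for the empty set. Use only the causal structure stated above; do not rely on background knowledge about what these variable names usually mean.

Variables eligible for adjustment (non-descendants of Income, excluding Income and Education): {Industry, Region, UnionMember, UrbanRes}.
Backdoor paths from Income to Education:
  P1: Income <- Region -> Education
The empty set is not sufficient: P1 (Income <- Region -> Education) has no collider blocking it and no conditioned non-collider, so it is open.
Try {Region}:
  P1: blocked at fork node Region ∈ conditioning set.
{Region} contains no descendant of Income and blocks every backdoor path.
No other singleton works — e.g. {UrbanRes} leaves P1 open — so {Region} is the unique smallest valid adjustment set.

{Region}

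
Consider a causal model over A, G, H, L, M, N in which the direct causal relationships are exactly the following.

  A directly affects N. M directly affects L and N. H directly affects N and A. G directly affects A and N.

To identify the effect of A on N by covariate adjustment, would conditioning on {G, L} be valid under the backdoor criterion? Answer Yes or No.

No

Backdoor paths from A to N (paths whose first edge points into A):
  P1: A <- G -> N
  P2: A <- H -> N
Condition 1 (no descendant of A in the set): holds — descendants of A are {N}; none are in {G, L}.
Condition 2 (every backdoor path blocked by {G, L}):
  P1: blocked at fork node G ∈ conditioning set.
  P2: open — no interior node is in the conditioning set.
{G, L} does not satisfy the backdoor criterion.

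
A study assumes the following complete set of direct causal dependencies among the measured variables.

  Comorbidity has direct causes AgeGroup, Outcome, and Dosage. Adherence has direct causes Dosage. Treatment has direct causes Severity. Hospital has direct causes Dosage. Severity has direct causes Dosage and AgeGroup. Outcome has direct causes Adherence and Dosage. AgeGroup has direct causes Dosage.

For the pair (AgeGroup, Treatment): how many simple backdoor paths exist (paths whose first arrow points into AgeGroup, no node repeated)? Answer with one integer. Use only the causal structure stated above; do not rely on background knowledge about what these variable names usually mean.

A backdoor path from AgeGroup to Treatment is any simple undirected path whose first edge points into AgeGroup (i.e. leaves AgeGroup via a parent).
Parents of AgeGroup: {Dosage}.
Enumerating:
  P1: AgeGroup <- Dosage -> Severity -> Treatment
That exhausts the simple backdoor paths. Count: 1.

1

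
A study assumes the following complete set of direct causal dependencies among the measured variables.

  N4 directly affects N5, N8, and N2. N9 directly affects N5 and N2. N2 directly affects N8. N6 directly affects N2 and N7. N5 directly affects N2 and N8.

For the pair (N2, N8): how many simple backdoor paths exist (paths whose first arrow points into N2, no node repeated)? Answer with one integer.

A backdoor path from N2 to N8 is any simple undirected path whose first edge points into N2 (i.e. leaves N2 via a parent).
Parents of N2: {N4, N5, N6, N9}.
Enumerating:
  P1: N2 <- N4 -> N5 -> N8
  P2: N2 <- N4 -> N8
  P3: N2 <- N9 -> N5 <- N4 -> N8
  P4: N2 <- N9 -> N5 -> N8
  P5: N2 <- N5 <- N4 -> N8
  P6: N2 <- N5 -> N8
That exhausts the simple backdoor paths. Count: 6.

6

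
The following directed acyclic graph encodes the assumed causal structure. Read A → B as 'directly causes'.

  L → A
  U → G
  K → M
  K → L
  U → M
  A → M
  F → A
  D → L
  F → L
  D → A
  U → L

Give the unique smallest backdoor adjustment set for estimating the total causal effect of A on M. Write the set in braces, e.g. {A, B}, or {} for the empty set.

{K, U}

Variables eligible for adjustment (non-descendants of A, excluding A and M): {D, F, G, K, L, U}.
Backdoor paths from A to M:
  P1: A <- F -> L <- U -> M
  P2: A <- F -> L <- K -> M
  P3: A <- D -> L <- U -> M
  P4: A <- D -> L <- K -> M
  P5: A <- L <- U -> M
  P6: A <- L <- K -> M
The empty set is not sufficient: P5 (A <- L <- U -> M) has no collider blocking it and no conditioned non-collider, so it is open.
Try {K, U}:
  P1: blocked at collider L (neither it nor any descendant is in the conditioning set).
  P2: blocked at collider L (neither it nor any descendant is in the conditioning set).
  P3: blocked at collider L (neither it nor any descendant is in the conditioning set).
  P4: blocked at collider L (neither it nor any descendant is in the conditioning set).
  P5: blocked at fork node U ∈ conditioning set.
  P6: blocked at fork node K ∈ conditioning set.
{K, U} contains no descendant of A and blocks every backdoor path.
Every element of {K, U} is needed (dropping K leaves P6 open; dropping U leaves P5 open), so no proper subset is valid.
Among all size-2 subsets of the eligible variables, only {K, U} blocks every backdoor path, so it is the unique smallest valid adjustment set.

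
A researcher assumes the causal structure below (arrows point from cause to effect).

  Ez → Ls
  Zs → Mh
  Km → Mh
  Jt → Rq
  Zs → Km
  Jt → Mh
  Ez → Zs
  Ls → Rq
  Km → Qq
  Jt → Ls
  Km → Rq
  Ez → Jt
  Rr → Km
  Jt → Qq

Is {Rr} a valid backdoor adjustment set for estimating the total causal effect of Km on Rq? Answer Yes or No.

No

Backdoor paths from Km to Rq (paths whose first edge points into Km):
  P1: Km <- Zs <- Ez -> Jt -> Ls -> Rq
  P2: Km <- Zs <- Ez -> Jt -> Rq
  P3: Km <- Zs <- Ez -> Ls <- Jt -> Rq
  P4: Km <- Zs <- Ez -> Ls -> Rq
  P5: Km <- Zs -> Mh <- Jt <- Ez -> Ls -> Rq
  P6: Km <- Zs -> Mh <- Jt -> Ls -> Rq
  P7: Km <- Zs -> Mh <- Jt -> Rq
Condition 1 (no descendant of Km in the set): holds — descendants of Km are {Mh, Qq, Rq}; none are in {Rr}.
Condition 2 (every backdoor path blocked by {Rr}):
  P1: open — no interior node is in the conditioning set.
  P2: open — no interior node is in the conditioning set.
  P3: blocked at collider Ls (neither it nor any descendant is in the conditioning set).
  P4: open — no interior node is in the conditioning set.
  P5: blocked at collider Mh (neither it nor any descendant is in the conditioning set).
  P6: blocked at collider Mh (neither it nor any descendant is in the conditioning set).
  P7: blocked at collider Mh (neither it nor any descendant is in the conditioning set).
{Rr} does not satisfy the backdoor criterion.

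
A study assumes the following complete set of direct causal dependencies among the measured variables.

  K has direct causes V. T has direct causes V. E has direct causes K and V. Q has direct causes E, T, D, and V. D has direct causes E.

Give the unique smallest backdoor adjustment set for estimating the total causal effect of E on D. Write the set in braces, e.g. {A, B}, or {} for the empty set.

{}

Variables eligible for adjustment (non-descendants of E, excluding E and D): {K, T, V}.
Backdoor paths from E to D:
  P1: E <- V -> T -> Q <- D
  P2: E <- V -> Q <- D
  P3: E <- K <- V -> T -> Q <- D
  P4: E <- K <- V -> Q <- D
Each backdoor path contains an unconditioned collider, so every path is already blocked with the empty conditioning set:
  P1: blocked at collider Q (neither it nor any descendant is in the conditioning set).
  P2: blocked at collider Q (neither it nor any descendant is in the conditioning set).
  P3: blocked at collider Q (neither it nor any descendant is in the conditioning set).
  P4: blocked at collider Q (neither it nor any descendant is in the conditioning set).
The empty set is therefore the unique smallest valid set.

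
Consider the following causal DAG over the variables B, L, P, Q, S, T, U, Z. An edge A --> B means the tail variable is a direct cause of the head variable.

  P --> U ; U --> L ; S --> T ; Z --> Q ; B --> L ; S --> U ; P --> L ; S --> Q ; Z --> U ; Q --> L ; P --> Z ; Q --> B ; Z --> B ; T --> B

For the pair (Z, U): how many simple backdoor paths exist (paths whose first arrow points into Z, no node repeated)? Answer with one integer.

A backdoor path from Z to U is any simple undirected path whose first edge points into Z (i.e. leaves Z via a parent).
Parents of Z: {P}.
Enumerating:
  P1: Z <- P -> U
  P2: Z <- P -> L <- U
  P3: Z <- P -> L <- Q <- S -> U
  P4: Z <- P -> L <- Q -> B <- T <- S -> U
  P5: Z <- P -> L <- B <- T <- S -> U
  P6: Z <- P -> L <- B <- Q <- S -> U
That exhausts the simple backdoor paths. Count: 6.

6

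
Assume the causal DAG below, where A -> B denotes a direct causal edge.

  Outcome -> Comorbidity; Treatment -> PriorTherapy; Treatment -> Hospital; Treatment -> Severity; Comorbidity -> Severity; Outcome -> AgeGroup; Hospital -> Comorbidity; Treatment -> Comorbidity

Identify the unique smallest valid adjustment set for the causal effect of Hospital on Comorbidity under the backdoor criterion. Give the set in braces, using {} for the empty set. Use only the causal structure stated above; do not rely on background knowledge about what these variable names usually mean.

{Treatment}

Variables eligible for adjustment (non-descendants of Hospital, excluding Hospital and Comorbidity): {AgeGroup, Outcome, PriorTherapy, Treatment}.
Backdoor paths from Hospital to Comorbidity:
  P1: Hospital <- Treatment -> Comorbidity
  P2: Hospital <- Treatment -> Severity <- Comorbidity
The empty set is not sufficient: P1 (Hospital <- Treatment -> Comorbidity) has no collider blocking it and no conditioned non-collider, so it is open.
Try {Treatment}:
  P1: blocked at fork node Treatment ∈ conditioning set.
  P2: blocked at fork node Treatment ∈ conditioning set.
{Treatment} contains no descendant of Hospital and blocks every backdoor path.
No other singleton works — e.g. {Outcome} leaves P1 open — so {Treatment} is the unique smallest valid adjustment set.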